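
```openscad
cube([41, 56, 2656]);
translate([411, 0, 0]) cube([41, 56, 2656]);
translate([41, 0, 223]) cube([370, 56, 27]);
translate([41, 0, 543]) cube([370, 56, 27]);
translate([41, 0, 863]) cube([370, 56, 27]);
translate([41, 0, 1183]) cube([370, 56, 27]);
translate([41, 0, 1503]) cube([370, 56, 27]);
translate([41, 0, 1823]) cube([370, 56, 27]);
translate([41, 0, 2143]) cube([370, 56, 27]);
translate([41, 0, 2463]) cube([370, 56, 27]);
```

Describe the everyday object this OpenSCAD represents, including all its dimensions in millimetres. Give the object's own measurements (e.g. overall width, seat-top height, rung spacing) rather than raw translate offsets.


A straight ladder. Two 41×56 mm vertical rails, 2656 mm tall, stand 452 mm apart (outside-to-outside) with their front faces coplanar on the −y side. 8 rungs, each 56 mm deep and 27 mm tall, span between the inner faces of the rails, front faces flush with the rails. The lowest rung's underside is at z = 223 mm and rungs are spaced 320 mm apart (underside to underside).


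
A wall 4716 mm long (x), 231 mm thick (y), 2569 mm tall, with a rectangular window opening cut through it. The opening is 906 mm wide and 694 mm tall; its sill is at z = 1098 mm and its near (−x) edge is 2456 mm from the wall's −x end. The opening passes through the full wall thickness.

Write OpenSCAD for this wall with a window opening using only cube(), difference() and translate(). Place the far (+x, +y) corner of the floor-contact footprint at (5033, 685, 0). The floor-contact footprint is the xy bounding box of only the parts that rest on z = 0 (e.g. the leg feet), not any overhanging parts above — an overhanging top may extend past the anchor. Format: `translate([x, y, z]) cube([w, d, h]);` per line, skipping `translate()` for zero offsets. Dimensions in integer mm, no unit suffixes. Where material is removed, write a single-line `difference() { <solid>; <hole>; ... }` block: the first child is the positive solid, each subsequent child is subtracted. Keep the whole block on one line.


difference() { translate([317, 454, 0]) cube([4716, 231, 2569]); translate([2773, 454, 1098]) cube([906, 231, 694]); }


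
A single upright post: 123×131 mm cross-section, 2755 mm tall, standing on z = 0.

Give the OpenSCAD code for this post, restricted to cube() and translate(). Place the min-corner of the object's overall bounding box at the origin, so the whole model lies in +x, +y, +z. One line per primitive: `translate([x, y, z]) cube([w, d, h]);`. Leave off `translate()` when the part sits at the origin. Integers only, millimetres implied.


cube([123, 131, 2755]);


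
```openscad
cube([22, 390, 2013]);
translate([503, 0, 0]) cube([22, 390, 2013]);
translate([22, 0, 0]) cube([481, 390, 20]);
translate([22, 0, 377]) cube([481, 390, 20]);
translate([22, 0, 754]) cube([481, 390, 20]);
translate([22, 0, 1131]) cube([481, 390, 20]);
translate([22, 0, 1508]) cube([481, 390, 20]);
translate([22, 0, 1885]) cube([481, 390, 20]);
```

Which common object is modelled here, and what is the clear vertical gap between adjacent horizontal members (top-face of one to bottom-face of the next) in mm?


A bookshelf. The clear shelf gap is 357 mm.

Two tall side panels with 6 horizontal boards between them — a bookshelf. The first two shelf undersides are at z = 0 and z = 377; with shelf thickness 20, the clear gap is 377 − 0 − 20 = 357 mm.


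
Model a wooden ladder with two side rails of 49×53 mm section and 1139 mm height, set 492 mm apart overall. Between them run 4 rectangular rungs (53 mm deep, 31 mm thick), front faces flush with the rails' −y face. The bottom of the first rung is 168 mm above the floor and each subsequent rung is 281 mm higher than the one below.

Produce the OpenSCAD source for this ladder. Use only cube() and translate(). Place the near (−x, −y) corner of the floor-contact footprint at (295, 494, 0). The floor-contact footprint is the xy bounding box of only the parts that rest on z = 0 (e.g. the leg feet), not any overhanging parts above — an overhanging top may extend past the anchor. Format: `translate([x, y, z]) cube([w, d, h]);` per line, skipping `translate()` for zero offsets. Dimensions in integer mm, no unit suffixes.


translate([295, 494, 0]) cube([49, 53, 1139]);
translate([738, 494, 0]) cube([49, 53, 1139]);
translate([344, 494, 168]) cube([394, 53, 31]);
translate([344, 494, 449]) cube([394, 53, 31]);
translate([344, 494, 730]) cube([394, 53, 31]);
translate([344, 494, 1011]) cube([394, 53, 31]);


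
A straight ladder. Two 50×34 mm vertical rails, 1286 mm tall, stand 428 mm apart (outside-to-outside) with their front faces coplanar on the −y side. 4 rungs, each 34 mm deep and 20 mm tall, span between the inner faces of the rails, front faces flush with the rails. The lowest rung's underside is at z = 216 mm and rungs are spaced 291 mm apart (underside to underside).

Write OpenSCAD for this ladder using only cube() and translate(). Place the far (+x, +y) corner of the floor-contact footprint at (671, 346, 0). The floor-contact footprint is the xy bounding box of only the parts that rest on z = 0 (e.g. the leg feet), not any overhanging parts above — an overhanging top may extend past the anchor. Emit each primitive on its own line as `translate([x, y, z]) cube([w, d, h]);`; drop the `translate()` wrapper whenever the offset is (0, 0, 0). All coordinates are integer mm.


translate([243, 312, 0]) cube([50, 34, 1286]);
translate([621, 312, 0]) cube([50, 34, 1286]);
translate([293, 312, 216]) cube([328, 34, 20]);
translate([293, 312, 507]) cube([328, 34, 20]);
translate([293, 312, 798]) cube([328, 34, 20]);
translate([293, 312, 1089]) cube([328, 34, 20]);


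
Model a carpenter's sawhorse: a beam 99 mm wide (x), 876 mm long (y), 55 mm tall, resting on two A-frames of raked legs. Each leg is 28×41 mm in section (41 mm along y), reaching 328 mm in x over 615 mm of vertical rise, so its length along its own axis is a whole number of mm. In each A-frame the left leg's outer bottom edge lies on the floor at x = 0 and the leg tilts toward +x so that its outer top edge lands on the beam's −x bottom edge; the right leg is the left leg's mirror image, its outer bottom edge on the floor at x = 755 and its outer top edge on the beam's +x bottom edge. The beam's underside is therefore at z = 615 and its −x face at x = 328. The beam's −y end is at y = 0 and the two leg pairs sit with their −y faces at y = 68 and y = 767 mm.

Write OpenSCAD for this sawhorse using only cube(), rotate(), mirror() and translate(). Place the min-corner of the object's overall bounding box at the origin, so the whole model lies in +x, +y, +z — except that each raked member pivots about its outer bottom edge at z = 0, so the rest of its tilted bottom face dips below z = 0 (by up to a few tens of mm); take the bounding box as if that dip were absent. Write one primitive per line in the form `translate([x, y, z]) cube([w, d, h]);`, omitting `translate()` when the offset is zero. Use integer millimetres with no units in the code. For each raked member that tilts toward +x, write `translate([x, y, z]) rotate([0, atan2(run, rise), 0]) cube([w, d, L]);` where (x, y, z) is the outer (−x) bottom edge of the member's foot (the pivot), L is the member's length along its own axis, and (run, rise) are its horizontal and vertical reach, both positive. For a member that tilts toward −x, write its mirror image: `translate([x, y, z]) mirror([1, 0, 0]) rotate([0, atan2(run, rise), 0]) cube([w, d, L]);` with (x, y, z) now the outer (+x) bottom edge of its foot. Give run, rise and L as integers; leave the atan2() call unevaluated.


// leg length = √(328² + 615²) = 697
// right-leg outer foot x = 2·328 + 99 = 755
// beam min-corner = (328, 0, 615)
translate([328, 0, 615]) cube([99, 876, 55]);
translate([0, 68, 0]) rotate([0, atan2(328, 615), 0]) cube([28, 41, 697]);
translate([755, 68, 0]) mirror([1, 0, 0]) rotate([0, atan2(328, 615), 0]) cube([28, 41, 697]);
translate([0, 767, 0]) rotate([0, atan2(328, 615), 0]) cube([28, 41, 697]);
translate([755, 767, 0]) mirror([1, 0, 0]) rotate([0, atan2(328, 615), 0]) cube([28, 41, 697]);


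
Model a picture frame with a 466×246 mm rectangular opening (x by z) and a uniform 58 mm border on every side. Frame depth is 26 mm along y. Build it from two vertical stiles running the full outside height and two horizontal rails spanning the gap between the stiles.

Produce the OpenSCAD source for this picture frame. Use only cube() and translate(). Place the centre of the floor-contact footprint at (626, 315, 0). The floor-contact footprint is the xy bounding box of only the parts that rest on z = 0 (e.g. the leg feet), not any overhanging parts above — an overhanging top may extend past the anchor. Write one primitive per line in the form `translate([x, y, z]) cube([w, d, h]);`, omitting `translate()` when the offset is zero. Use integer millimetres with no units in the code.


translate([335, 302, 0]) cube([58, 26, 362]);
translate([859, 302, 0]) cube([58, 26, 362]);
translate([393, 302, 0]) cube([466, 26, 58]);
translate([393, 302, 304]) cube([466, 26, 58]);


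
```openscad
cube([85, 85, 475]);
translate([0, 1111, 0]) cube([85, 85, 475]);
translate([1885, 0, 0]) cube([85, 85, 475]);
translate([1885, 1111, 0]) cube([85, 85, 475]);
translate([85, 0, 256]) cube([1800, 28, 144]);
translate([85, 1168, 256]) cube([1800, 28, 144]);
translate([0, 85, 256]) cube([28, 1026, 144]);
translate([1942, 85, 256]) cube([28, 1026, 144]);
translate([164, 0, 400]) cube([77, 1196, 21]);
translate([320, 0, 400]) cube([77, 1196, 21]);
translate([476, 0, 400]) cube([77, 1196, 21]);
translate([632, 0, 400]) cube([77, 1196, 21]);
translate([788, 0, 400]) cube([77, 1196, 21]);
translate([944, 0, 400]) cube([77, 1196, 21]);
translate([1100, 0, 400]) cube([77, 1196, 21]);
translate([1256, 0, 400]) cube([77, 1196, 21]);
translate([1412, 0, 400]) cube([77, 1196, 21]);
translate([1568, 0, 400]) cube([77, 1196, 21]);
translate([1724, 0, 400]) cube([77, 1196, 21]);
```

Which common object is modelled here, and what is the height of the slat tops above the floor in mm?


A bed frame. The slat-top height is 421 mm.

Four posts, four rails, and a row of slats — a bed frame. Slats sit on the rails at z = 256 + 144 = 400; with slat thickness 21, the top is 421 mm.


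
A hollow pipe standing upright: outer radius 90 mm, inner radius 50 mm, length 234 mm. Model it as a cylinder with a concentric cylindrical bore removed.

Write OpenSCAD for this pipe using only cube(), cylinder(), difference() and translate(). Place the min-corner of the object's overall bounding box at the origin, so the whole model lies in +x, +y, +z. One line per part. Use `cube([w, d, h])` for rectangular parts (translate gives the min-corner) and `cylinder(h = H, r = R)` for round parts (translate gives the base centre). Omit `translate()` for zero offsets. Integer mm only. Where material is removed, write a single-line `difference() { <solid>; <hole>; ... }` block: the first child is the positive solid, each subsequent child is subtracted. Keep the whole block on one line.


difference() { translate([90, 90, 0]) cylinder(h = 234, r = 90); translate([90, 90, 0]) cylinder(h = 234, r = 50); }


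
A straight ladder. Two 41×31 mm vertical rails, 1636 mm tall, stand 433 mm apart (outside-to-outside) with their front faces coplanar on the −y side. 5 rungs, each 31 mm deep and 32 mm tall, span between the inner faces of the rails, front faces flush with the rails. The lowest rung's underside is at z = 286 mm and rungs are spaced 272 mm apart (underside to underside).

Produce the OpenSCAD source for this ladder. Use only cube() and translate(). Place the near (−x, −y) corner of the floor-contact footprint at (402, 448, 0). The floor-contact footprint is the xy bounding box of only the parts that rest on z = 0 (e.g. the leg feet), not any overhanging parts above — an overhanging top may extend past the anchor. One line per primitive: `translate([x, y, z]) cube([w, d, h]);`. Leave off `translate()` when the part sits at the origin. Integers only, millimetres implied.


translate([402, 448, 0]) cube([41, 31, 1636]);
translate([794, 448, 0]) cube([41, 31, 1636]);
translate([443, 448, 286]) cube([351, 31, 32]);
translate([443, 448, 558]) cube([351, 31, 32]);
translate([443, 448, 830]) cube([351, 31, 32]);
translate([443, 448, 1102]) cube([351, 31, 32]);
translate([443, 448, 1374]) cube([351, 31, 32]);


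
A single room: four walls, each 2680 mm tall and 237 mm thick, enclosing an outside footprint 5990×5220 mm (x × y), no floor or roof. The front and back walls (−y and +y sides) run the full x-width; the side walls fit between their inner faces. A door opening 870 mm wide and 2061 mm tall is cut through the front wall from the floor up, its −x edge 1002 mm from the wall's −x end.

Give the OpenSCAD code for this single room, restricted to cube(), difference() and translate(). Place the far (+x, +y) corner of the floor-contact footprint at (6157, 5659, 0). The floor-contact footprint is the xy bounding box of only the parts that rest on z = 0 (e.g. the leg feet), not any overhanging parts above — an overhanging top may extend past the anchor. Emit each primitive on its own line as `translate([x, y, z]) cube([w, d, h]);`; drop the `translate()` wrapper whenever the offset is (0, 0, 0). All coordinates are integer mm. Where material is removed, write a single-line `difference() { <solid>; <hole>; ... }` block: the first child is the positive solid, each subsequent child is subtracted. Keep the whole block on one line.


difference() { translate([167, 439, 0]) cube([5990, 237, 2680]); translate([1169, 439, 0]) cube([870, 237, 2061]); }
translate([167, 5422, 0]) cube([5990, 237, 2680]);
translate([167, 676, 0]) cube([237, 4746, 2680]);
translate([5920, 676, 0]) cube([237, 4746, 2680]);


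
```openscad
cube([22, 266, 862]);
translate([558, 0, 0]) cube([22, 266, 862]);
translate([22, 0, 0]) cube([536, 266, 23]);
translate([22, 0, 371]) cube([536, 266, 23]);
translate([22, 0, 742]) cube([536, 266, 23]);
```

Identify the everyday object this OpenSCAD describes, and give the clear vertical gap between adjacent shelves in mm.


A bookshelf. The clear shelf gap is 348 mm.

Two tall side panels with 3 horizontal boards between them — a bookshelf. The first two shelf undersides are at z = 0 and z = 371; with shelf thickness 23, the clear gap is 371 − 0 − 23 = 348 mm.


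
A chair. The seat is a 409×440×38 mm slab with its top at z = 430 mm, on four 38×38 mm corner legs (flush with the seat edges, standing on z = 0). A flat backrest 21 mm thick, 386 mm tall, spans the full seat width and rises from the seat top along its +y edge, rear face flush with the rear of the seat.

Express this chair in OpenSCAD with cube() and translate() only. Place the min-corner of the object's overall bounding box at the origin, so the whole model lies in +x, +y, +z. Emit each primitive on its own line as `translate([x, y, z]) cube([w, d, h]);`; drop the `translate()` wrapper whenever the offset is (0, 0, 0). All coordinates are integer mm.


// leg_h = 430 - 38 = 392
translate([0, 0, 392]) cube([409, 440, 38]);
cube([38, 38, 392]);
translate([371, 0, 0]) cube([38, 38, 392]);
translate([0, 402, 0]) cube([38, 38, 392]);
translate([371, 402, 0]) cube([38, 38, 392]);
translate([0, 419, 430]) cube([409, 21, 386]);


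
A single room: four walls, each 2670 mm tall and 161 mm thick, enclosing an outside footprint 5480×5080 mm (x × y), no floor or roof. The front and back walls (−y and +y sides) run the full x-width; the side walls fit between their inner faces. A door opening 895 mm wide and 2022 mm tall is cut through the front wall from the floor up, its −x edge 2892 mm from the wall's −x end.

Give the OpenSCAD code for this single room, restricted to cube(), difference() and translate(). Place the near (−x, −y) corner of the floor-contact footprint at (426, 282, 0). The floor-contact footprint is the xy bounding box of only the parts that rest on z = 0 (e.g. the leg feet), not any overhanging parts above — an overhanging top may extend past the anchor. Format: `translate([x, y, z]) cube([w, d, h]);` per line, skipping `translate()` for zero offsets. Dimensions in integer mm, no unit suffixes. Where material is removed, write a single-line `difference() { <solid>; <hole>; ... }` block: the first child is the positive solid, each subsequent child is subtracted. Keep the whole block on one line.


difference() { translate([426, 282, 0]) cube([5480, 161, 2670]); translate([3318, 282, 0]) cube([895, 161, 2022]); }
translate([426, 5201, 0]) cube([5480, 161, 2670]);
translate([426, 443, 0]) cube([161, 4758, 2670]);
translate([5745, 443, 0]) cube([161, 4758, 2670]);


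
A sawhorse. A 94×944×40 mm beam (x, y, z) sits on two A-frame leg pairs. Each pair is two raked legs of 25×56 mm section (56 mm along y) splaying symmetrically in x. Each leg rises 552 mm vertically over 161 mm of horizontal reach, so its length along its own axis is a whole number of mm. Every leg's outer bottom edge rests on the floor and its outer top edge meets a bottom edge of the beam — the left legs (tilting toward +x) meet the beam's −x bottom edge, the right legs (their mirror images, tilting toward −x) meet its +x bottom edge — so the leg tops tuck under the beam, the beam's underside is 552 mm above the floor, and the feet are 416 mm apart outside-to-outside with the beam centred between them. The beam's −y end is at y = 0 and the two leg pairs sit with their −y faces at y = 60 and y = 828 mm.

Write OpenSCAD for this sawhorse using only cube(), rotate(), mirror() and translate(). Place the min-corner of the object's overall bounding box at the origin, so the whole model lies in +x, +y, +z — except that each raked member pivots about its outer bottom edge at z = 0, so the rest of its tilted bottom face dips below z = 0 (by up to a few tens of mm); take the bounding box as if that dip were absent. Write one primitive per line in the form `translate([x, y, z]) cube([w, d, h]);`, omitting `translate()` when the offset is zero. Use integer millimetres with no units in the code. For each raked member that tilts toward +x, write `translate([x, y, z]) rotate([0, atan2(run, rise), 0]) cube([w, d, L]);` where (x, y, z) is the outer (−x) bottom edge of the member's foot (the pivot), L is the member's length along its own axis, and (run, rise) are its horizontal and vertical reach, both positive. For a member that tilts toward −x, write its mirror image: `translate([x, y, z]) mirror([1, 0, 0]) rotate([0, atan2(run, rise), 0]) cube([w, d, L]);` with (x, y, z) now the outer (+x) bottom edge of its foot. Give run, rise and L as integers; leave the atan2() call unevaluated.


translate([161, 0, 552]) cube([94, 944, 40]);
translate([0, 60, 0]) rotate([0, atan2(161, 552), 0]) cube([25, 56, 575]);
translate([416, 60, 0]) mirror([1, 0, 0]) rotate([0, atan2(161, 552), 0]) cube([25, 56, 575]);
translate([0, 828, 0]) rotate([0, atan2(161, 552), 0]) cube([25, 56, 575]);
translate([416, 828, 0]) mirror([1, 0, 0]) rotate([0, atan2(161, 552), 0]) cube([25, 56, 575]);


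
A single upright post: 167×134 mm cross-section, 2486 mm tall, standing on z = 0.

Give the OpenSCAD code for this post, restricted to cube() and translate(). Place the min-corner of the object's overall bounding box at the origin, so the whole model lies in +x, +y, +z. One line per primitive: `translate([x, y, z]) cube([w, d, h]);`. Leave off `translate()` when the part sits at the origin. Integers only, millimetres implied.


cube([167, 134, 2486]);


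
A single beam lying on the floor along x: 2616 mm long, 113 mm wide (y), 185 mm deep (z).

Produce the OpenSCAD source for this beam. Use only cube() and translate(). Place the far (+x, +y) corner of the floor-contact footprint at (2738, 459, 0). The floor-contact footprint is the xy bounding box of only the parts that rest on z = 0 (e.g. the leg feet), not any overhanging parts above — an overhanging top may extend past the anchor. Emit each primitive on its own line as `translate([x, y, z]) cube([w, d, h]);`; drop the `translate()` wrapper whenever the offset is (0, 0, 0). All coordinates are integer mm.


translate([122, 346, 0]) cube([2616, 113, 185]);


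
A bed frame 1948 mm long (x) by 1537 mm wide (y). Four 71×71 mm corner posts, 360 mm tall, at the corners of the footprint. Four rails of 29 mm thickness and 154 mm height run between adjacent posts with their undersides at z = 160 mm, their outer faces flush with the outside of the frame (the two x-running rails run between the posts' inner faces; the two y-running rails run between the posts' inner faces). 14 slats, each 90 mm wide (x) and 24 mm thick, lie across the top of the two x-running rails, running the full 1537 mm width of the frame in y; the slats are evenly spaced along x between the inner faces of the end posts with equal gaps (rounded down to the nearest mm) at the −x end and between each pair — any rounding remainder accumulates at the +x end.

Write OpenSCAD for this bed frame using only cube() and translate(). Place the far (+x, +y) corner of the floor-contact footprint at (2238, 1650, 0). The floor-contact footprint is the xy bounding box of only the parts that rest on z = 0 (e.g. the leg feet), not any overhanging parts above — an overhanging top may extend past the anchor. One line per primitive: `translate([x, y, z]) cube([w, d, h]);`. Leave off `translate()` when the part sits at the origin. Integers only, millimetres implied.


translate([290, 113, 0]) cube([71, 71, 360]);
translate([290, 1579, 0]) cube([71, 71, 360]);
translate([2167, 113, 0]) cube([71, 71, 360]);
translate([2167, 1579, 0]) cube([71, 71, 360]);
translate([361, 113, 160]) cube([1806, 29, 154]);
translate([361, 1621, 160]) cube([1806, 29, 154]);
translate([290, 184, 160]) cube([29, 1395, 154]);
translate([2209, 184, 160]) cube([29, 1395, 154]);
translate([397, 113, 314]) cube([90, 1537, 24]);
translate([523, 113, 314]) cube([90, 1537, 24]);
translate([649, 113, 314]) cube([90, 1537, 24]);
translate([775, 113, 314]) cube([90, 1537, 24]);
translate([901, 113, 314]) cube([90, 1537, 24]);
translate([1027, 113, 314]) cube([90, 1537, 24]);
translate([1153, 113, 314]) cube([90, 1537, 24]);
translate([1279, 113, 314]) cube([90, 1537, 24]);
translate([1405, 113, 314]) cube([90, 1537, 24]);
translate([1531, 113, 314]) cube([90, 1537, 24]);
translate([1657, 113, 314]) cube([90, 1537, 24]);
translate([1783, 113, 314]) cube([90, 1537, 24]);
translate([1909, 113, 314]) cube([90, 1537, 24]);
translate([2035, 113, 314]) cube([90, 1537, 24]);


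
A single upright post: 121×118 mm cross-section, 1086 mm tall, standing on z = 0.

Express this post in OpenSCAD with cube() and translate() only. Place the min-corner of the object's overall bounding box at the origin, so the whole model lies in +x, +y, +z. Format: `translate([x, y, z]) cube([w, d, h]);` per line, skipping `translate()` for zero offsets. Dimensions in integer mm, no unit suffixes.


cube([121, 118, 1086]);


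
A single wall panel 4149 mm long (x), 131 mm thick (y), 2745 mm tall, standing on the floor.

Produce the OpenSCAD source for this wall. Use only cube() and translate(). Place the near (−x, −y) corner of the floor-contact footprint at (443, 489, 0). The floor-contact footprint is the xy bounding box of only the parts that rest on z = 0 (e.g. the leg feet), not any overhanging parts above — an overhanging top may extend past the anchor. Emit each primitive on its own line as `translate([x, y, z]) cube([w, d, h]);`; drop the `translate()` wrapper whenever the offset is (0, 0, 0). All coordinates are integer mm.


translate([443, 489, 0]) cube([4149, 131, 2745]);


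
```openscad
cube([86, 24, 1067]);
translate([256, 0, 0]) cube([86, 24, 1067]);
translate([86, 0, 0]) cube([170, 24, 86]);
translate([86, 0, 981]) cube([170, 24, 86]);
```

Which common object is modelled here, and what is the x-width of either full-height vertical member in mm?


A picture frame. The border width is 86 mm.

Four thin pieces enclosing a rectangular opening — a picture frame. The two full-height stiles are 1067 mm tall; the top rail sits at z = 981 and is 86 mm tall, so the border above the opening is 1067 − 981 = 86 mm, matching the stile x-width.


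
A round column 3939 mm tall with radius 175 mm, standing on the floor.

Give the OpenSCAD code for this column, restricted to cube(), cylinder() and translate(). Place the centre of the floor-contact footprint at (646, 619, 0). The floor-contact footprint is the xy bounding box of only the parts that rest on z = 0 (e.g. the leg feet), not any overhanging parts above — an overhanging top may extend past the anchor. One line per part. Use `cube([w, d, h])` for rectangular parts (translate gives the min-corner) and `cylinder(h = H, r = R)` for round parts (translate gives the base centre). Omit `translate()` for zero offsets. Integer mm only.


translate([646, 619, 0]) cylinder(h = 3939, r = 175);


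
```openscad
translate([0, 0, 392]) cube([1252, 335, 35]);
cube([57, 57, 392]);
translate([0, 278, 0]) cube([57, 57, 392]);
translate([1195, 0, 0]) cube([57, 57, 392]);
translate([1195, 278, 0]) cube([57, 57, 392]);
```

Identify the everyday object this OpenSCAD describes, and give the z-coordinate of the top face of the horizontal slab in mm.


A bench. The seat-top height is 427 mm.

A long slab on four corner posts — a bench. The slab sits at z = 392 with thickness 35, so the top is 392 + 35 = 427 mm.


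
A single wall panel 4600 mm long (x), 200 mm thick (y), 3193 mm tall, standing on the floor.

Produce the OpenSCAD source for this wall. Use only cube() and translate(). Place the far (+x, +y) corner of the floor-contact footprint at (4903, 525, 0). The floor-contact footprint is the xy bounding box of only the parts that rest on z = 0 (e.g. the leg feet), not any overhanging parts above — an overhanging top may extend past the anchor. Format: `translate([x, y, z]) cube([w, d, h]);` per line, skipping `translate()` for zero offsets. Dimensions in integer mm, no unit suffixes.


translate([303, 325, 0]) cube([4600, 200, 3193]);


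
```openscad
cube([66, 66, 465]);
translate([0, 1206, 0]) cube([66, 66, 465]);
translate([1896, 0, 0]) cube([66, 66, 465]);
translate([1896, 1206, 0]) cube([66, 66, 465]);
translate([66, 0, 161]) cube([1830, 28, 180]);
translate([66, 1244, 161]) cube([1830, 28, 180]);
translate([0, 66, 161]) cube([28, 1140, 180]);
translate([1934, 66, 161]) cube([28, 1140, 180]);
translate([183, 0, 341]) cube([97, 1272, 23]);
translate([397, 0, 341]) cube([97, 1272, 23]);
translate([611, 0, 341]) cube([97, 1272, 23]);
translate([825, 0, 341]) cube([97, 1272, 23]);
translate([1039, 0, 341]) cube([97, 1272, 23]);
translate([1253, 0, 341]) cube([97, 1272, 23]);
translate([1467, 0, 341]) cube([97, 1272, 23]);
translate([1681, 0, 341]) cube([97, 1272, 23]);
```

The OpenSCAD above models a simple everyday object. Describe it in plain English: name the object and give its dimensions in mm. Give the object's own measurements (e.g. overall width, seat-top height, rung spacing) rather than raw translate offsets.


A bed frame 1962 mm long (x) by 1272 mm wide (y). Four 66×66 mm corner posts, 465 mm tall, at the corners of the footprint. Four rails of 28 mm thickness and 180 mm height run between adjacent posts with their undersides at z = 161 mm, their outer faces flush with the outside of the frame (the two x-running rails run between the posts' inner faces; the two y-running rails run between the posts' inner faces). 8 slats, each 97 mm wide (x) and 23 mm thick, lie across the top of the two x-running rails, running the full 1272 mm width of the frame in y; along x they sit between the end posts with a 117 mm gap after the −x posts and between neighbouring slats, leaving 118 mm before the +x posts.


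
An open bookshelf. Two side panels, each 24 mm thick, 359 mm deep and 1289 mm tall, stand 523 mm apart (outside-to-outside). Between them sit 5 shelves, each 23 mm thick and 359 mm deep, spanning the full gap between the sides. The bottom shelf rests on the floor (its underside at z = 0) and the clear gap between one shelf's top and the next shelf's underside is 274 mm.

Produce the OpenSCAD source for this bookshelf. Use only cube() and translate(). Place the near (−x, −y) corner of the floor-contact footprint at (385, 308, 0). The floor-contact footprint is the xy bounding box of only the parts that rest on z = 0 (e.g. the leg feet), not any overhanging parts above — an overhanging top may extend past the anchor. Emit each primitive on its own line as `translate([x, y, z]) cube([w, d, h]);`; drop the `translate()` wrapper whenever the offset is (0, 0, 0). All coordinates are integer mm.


translate([385, 308, 0]) cube([24, 359, 1289]);
translate([884, 308, 0]) cube([24, 359, 1289]);
translate([409, 308, 0]) cube([475, 359, 23]);
translate([409, 308, 297]) cube([475, 359, 23]);
translate([409, 308, 594]) cube([475, 359, 23]);
translate([409, 308, 891]) cube([475, 359, 23]);
translate([409, 308, 1188]) cube([475, 359, 23]);


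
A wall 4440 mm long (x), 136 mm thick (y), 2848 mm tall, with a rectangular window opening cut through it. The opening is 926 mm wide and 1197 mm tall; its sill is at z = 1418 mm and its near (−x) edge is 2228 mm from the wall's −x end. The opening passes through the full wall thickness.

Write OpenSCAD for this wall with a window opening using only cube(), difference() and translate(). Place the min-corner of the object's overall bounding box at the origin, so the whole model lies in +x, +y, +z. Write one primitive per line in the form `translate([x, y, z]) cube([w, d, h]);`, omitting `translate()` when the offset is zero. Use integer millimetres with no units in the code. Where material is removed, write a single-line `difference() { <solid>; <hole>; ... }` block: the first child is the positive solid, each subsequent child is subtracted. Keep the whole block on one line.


difference() { cube([4440, 136, 2848]); translate([2228, 0, 1418]) cube([926, 136, 1197]); }


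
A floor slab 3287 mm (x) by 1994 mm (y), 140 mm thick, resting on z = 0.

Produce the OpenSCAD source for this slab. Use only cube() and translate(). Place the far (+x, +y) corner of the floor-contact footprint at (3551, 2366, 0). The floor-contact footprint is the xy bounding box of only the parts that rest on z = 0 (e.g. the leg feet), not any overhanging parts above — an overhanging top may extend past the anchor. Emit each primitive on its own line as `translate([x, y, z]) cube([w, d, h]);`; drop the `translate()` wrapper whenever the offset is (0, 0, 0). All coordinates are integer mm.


translate([264, 372, 0]) cube([3287, 1994, 140]);


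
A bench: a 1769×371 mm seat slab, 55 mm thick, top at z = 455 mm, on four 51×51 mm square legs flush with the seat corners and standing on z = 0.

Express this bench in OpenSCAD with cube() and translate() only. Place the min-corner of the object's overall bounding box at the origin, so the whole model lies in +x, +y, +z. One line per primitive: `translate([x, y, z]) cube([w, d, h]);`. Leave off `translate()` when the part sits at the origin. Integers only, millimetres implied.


translate([0, 0, 400]) cube([1769, 371, 55]);
cube([51, 51, 400]);
translate([0, 320, 0]) cube([51, 51, 400]);
translate([1718, 0, 0]) cube([51, 51, 400]);
translate([1718, 320, 0]) cube([51, 51, 400]);


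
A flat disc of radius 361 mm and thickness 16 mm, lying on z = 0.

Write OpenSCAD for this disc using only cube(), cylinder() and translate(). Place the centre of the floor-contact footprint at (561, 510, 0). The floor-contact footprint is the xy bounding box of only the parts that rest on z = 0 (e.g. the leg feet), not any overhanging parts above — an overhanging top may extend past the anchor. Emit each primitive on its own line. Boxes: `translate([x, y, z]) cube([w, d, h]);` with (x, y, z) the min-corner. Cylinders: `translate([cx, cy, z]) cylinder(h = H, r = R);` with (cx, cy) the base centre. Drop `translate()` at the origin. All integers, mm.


translate([561, 510, 0]) cylinder(h = 16, r = 361);


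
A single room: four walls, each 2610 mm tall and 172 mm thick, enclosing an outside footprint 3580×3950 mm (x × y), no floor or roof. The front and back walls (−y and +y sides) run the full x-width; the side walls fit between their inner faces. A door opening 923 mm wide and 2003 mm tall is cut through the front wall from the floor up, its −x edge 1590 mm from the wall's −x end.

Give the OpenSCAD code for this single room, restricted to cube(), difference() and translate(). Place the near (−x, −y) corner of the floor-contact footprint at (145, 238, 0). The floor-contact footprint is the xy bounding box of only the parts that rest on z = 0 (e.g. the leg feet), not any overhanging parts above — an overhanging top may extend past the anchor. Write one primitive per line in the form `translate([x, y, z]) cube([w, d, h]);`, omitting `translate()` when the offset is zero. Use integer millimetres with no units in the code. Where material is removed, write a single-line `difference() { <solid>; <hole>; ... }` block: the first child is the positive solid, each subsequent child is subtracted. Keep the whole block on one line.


difference() { translate([145, 238, 0]) cube([3580, 172, 2610]); translate([1735, 238, 0]) cube([923, 172, 2003]); }
translate([145, 4016, 0]) cube([3580, 172, 2610]);
translate([145, 410, 0]) cube([172, 3606, 2610]);
translate([3553, 410, 0]) cube([172, 3606, 2610]);


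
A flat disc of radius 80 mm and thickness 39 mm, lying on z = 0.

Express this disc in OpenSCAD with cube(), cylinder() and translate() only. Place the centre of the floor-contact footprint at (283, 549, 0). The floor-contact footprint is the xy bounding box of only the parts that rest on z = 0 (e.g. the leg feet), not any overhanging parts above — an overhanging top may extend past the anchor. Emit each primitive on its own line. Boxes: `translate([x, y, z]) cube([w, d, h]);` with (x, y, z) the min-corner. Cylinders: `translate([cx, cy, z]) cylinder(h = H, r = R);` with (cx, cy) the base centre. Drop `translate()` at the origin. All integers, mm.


translate([283, 549, 0]) cylinder(h = 39, r = 80);


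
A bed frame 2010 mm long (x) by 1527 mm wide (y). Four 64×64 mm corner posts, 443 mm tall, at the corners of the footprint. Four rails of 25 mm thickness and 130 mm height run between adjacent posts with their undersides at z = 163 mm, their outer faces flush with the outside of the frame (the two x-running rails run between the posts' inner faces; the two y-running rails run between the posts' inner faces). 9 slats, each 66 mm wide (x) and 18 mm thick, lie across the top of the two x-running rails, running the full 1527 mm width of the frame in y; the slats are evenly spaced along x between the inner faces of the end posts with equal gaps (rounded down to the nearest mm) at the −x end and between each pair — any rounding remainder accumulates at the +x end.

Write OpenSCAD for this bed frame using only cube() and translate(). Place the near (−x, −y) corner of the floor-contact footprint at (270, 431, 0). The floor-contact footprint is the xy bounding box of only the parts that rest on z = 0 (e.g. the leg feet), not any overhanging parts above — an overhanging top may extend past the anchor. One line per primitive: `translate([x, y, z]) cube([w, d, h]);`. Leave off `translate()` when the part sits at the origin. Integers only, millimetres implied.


// slat z = rail_z + rail_h = 163 + 130 = 293
// slat gap = ⌊(1882 − 9·66) / 10⌋ = 128
translate([270, 431, 0]) cube([64, 64, 443]);
translate([270, 1894, 0]) cube([64, 64, 443]);
translate([2216, 431, 0]) cube([64, 64, 443]);
translate([2216, 1894, 0]) cube([64, 64, 443]);
translate([334, 431, 163]) cube([1882, 25, 130]);
translate([334, 1933, 163]) cube([1882, 25, 130]);
translate([270, 495, 163]) cube([25, 1399, 130]);
translate([2255, 495, 163]) cube([25, 1399, 130]);
translate([462, 431, 293]) cube([66, 1527, 18]);
translate([656, 431, 293]) cube([66, 1527, 18]);
translate([850, 431, 293]) cube([66, 1527, 18]);
translate([1044, 431, 293]) cube([66, 1527, 18]);
translate([1238, 431, 293]) cube([66, 1527, 18]);
translate([1432, 431, 293]) cube([66, 1527, 18]);
translate([1626, 431, 293]) cube([66, 1527, 18]);
translate([1820, 431, 293]) cube([66, 1527, 18]);
translate([2014, 431, 293]) cube([66, 1527, 18]);


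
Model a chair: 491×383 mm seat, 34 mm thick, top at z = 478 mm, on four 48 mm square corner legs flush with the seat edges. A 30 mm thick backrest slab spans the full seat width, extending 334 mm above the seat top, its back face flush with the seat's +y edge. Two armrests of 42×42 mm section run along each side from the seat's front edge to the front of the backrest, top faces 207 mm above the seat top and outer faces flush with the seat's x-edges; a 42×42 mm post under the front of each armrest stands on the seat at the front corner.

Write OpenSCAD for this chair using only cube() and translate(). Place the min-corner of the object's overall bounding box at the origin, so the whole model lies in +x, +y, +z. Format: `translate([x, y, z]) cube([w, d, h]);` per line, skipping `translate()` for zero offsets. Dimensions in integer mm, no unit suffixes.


// leg_h = 478 - 34 = 444
// arm post h = 207 - 42 = 165
translate([0, 0, 444]) cube([491, 383, 34]);
cube([48, 48, 444]);
translate([443, 0, 0]) cube([48, 48, 444]);
translate([0, 335, 0]) cube([48, 48, 444]);
translate([443, 335, 0]) cube([48, 48, 444]);
translate([0, 353, 478]) cube([491, 30, 334]);
translate([0, 0, 643]) cube([42, 353, 42]);
translate([449, 0, 643]) cube([42, 353, 42]);
translate([0, 0, 478]) cube([42, 42, 165]);
translate([449, 0, 478]) cube([42, 42, 165]);


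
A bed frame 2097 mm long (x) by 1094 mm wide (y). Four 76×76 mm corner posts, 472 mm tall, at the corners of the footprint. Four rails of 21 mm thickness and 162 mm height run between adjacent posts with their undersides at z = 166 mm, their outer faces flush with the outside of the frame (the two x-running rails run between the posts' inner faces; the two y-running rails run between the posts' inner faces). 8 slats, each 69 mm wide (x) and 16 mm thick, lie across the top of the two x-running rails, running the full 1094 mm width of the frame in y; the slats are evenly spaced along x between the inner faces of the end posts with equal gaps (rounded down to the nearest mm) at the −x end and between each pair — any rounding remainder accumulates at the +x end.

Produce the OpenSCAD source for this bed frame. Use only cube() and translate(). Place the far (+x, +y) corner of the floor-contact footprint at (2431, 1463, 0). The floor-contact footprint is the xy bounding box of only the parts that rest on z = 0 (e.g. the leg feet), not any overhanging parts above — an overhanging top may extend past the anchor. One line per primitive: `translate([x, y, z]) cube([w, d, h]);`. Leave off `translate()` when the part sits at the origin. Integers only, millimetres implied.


translate([334, 369, 0]) cube([76, 76, 472]);
translate([334, 1387, 0]) cube([76, 76, 472]);
translate([2355, 369, 0]) cube([76, 76, 472]);
translate([2355, 1387, 0]) cube([76, 76, 472]);
translate([410, 369, 166]) cube([1945, 21, 162]);
translate([410, 1442, 166]) cube([1945, 21, 162]);
translate([334, 445, 166]) cube([21, 942, 162]);
translate([2410, 445, 166]) cube([21, 942, 162]);
translate([564, 369, 328]) cube([69, 1094, 16]);
translate([787, 369, 328]) cube([69, 1094, 16]);
translate([1010, 369, 328]) cube([69, 1094, 16]);
translate([1233, 369, 328]) cube([69, 1094, 16]);
translate([1456, 369, 328]) cube([69, 1094, 16]);
translate([1679, 369, 328]) cube([69, 1094, 16]);
translate([1902, 369, 328]) cube([69, 1094, 16]);
translate([2125, 369, 328]) cube([69, 1094, 16]);


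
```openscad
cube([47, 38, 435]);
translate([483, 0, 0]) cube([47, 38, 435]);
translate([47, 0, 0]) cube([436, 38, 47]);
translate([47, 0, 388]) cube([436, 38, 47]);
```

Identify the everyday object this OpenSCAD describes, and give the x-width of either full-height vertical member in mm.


A picture frame. The border width is 47 mm.

Four thin pieces enclosing a rectangular opening — a picture frame. The two full-height stiles are 435 mm tall; the top rail sits at z = 388 and is 47 mm tall, so the border above the opening is 435 − 388 = 47 mm, matching the stile x-width.
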